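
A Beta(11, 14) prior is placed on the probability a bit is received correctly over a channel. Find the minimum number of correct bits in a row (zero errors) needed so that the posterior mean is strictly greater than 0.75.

k = 32

After k correct bits and 0 errors the posterior is Beta(11+k, 14), with mean (11+k)/(11+14+k).
Set (11+k)/(25+k) > 0.75 and solve: k > (0.75·25 − 11)/(1 − 0.75) = 31.000.
The smallest integer exceeding 31.000 is 32, and checking k=32: (43)/(57) = 0.7544 > 0.75.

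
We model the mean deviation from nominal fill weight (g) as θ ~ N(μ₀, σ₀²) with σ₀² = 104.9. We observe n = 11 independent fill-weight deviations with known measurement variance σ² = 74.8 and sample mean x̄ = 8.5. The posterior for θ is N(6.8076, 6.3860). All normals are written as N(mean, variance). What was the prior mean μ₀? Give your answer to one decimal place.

μ₀ = -19.3

With known observation variance, the Normal–Normal posterior has precision τ_n = τ₀ + n/σ² and mean μ_n = (τ₀μ₀ + (n/σ²)x̄)/τ_n.
Here τ₀ = 1/104.9 = 0.009533 and τ_data = 11/74.8 = 0.147059, so τ_n = 0.156592.
Rearranging for μ₀: μ₀ = (μ_n·τ_n − τ_data·x̄)/τ₀ = (6.8076·0.156592 − 0.147059·8.5) / 0.009533 = -0.183986/0.009533 ≈ -19.3.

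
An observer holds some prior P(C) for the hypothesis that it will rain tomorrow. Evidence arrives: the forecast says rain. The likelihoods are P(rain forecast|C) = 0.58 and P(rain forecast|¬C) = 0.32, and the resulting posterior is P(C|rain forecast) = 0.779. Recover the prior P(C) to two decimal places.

Bayes' rule in odds form gives O(C|E) = O(C)·[P(E|C)/P(E|¬C)], hence O(C) = O(C|E)/LR.
Posterior odds = 0.779/(1−0.779) = 3.5249. LR = 0.58/0.32 = 1.8125.
Prior odds = 3.5249/1.8125 = 1.9448, so P(C) = 1.9448/(1+1.9448) ≈ 0.66.

P(C) = 0.66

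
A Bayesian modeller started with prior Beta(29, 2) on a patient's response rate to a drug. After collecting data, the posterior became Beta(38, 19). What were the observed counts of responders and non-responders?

Under Beta–binomial conjugacy the posterior parameters are (α+s, β+f).
Match parameters: s=38−29=9, f=19−2=17.

9 responders and 17 non-responders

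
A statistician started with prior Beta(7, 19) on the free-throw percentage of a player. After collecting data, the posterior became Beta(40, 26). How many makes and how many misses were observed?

33 makes and 7 misses

Under Beta–binomial conjugacy the posterior parameters are (α+s, β+f).
Match parameters: s=40−7=33, f=26−19=7.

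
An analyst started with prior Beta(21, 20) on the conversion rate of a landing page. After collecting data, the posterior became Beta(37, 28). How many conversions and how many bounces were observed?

A Beta(a, b) prior with s successes and f failures in binomial data gives a Beta(a+s, b+f) posterior.
So s = 37 − 21 = 16 and f = 28 − 20 = 8.

16 conversions and 8 bounces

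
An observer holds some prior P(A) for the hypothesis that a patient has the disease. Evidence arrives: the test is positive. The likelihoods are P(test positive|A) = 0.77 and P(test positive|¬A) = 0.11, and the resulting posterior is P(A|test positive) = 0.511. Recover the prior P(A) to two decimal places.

In odds form, posterior odds = prior odds × likelihood ratio, so prior odds = posterior odds ÷ LR.
Posterior odds = 0.511/(1−0.511) = 1.0450. LR = 0.77/0.11 = 7.0000.
Prior odds = 1.0450/7.0000 = 0.1493, so P(A) = 0.1493/(1+0.1493) ≈ 0.13.

P(A) = 0.13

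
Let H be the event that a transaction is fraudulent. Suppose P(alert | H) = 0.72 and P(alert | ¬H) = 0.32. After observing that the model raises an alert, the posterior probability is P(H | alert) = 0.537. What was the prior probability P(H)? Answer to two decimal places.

P(H) = 0.34

Bayes' rule in odds form gives O(H|E) = O(H)·[P(E|H)/P(E|¬H)], hence O(H) = O(H|E)/LR.
Posterior odds = 0.537/(1−0.537) = 1.1598. LR = 0.72/0.32 = 2.2500.
Prior odds = 1.1598/2.2500 = 0.5155, so P(H) = 0.5155/(1+0.5155) ≈ 0.34.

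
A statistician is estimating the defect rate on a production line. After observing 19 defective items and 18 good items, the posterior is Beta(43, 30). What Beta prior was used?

A Beta(α, β) prior with s successes and f failures in binomial data gives a Beta(α+s, β+f) posterior.
Subtract the data counts: 43−19=24, 30−18=12.

Beta(24, 12)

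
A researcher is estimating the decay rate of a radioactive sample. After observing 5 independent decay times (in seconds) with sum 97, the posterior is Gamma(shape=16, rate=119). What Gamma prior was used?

Gamma–exponential conjugacy: posterior shape = α + n, posterior rate = β + Σtᵢ.
So α = 16 − 5 = 11 and β = 119 − 97 = 22.

Gamma(shape=11, rate=22)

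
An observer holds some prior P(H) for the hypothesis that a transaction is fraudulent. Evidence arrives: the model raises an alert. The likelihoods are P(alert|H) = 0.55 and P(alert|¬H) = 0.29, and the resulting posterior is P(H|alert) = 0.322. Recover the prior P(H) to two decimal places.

P(H) = 0.20

In odds form, posterior odds = prior odds × likelihood ratio, so prior odds = posterior odds ÷ LR.
Posterior odds = 0.322/(1−0.322) = 0.4749. LR = 0.55/0.29 = 1.8966.
Prior odds = 0.4749/1.8966 = 0.2504, so P(H) = 0.2504/(1+0.2504) ≈ 0.20.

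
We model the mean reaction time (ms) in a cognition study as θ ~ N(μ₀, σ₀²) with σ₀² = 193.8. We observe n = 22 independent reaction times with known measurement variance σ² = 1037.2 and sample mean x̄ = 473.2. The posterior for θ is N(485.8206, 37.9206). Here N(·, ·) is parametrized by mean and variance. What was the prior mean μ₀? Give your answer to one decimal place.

With known observation variance, the Normal–Normal posterior has precision τ_n = τ₀ + n/σ² and mean μ_n = (τ₀μ₀ + (n/σ²)x̄)/τ_n.
Here τ₀ = 1/193.8 = 0.005160 and τ_data = 22/1037.2 = 0.021211, so τ_n = 0.026371.
Rearranging for μ₀: μ₀ = (μ_n·τ_n − τ_data·x̄)/τ₀ = (485.8206·0.026371 − 0.021211·473.2) / 0.005160 = 2.774530/0.005160 ≈ 537.7.

μ₀ = 537.7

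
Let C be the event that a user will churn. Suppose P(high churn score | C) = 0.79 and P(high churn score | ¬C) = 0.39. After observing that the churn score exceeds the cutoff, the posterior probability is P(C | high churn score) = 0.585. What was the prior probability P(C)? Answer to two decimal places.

P(C) = 0.41

In odds form, posterior odds = prior odds × likelihood ratio, so prior odds = posterior odds ÷ LR.
Posterior odds = 0.585/(1−0.585) = 1.4096. LR = 0.79/0.39 = 2.0256.
Prior odds = 1.4096/2.0256 = 0.6959, so P(C) = 0.6959/(1+0.6959) ≈ 0.41.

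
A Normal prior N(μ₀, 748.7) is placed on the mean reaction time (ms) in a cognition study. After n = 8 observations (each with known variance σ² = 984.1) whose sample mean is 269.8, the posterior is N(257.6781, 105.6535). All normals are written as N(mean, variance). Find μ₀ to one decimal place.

μ₀ = 183.9

With known observation variance, the Normal–Normal posterior has precision τ_n = τ₀ + n/σ² and mean μ_n = (τ₀μ₀ + (n/σ²)x̄)/τ_n.
Here τ₀ = 1/748.7 = 0.001336 and τ_data = 8/984.1 = 0.008129, so τ_n = 0.009465.
Rearranging for μ₀: μ₀ = (μ_n·τ_n − τ_data·x̄)/τ₀ = (257.6781·0.009465 − 0.008129·269.8) / 0.001336 = 0.245719/0.001336 ≈ 183.9.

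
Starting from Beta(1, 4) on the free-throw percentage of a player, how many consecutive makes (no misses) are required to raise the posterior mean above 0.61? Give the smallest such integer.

k = 6

After k makes and 0 misses the posterior is Beta(1+k, 4), with mean (1+k)/(1+4+k).
Set (1+k)/(5+k) > 0.61 and solve: k > (0.61·5 − 1)/(1 − 0.61) = 5.256.
The smallest integer exceeding 5.256 is 6, and checking k=6: (7)/(11) = 0.6364 > 0.61.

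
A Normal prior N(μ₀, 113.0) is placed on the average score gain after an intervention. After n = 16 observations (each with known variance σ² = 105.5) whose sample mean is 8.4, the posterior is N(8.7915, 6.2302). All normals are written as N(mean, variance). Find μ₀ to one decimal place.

With known observation variance, the Normal–Normal posterior has precision τ_n = τ₀ + n/σ² and mean μ_n = (τ₀μ₀ + (n/σ²)x̄)/τ_n.
Here τ₀ = 1/113.0 = 0.008850 and τ_data = 16/105.5 = 0.151659, so τ_n = 0.160509.
Rearranging for μ₀: μ₀ = (μ_n·τ_n − τ_data·x̄)/τ₀ = (8.7915·0.160509 − 0.151659·8.4) / 0.008850 = 0.137179/0.008850 ≈ 15.5.

μ₀ = 15.5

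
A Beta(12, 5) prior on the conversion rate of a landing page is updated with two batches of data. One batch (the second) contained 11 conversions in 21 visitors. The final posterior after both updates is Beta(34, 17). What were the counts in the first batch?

11 conversions and 2 bounces

Because Beta–binomial updating is additive in the counts, the combined data contributed (α_post−α_prior, β_post−β_prior) successes and failures.
Total across both batches: 34−12=22 conversions, 17−5=12 bounces.
Subtract the second batch: 22−11=11 conversions and 12−10=2 bounces.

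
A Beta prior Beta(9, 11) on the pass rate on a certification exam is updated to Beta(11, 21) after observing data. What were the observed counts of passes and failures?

2 passes and 10 failures

Beta is conjugate to the binomial likelihood: posterior = Beta(α+s, β+f).
So s = 11 − 9 = 2 and f = 21 − 11 = 10.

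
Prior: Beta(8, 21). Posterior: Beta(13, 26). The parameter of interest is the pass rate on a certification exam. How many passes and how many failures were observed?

5 passes and 5 failures

Beta is conjugate to the binomial likelihood: posterior = Beta(a+s, b+f).
So s = 13 − 8 = 5 and f = 26 − 21 = 5.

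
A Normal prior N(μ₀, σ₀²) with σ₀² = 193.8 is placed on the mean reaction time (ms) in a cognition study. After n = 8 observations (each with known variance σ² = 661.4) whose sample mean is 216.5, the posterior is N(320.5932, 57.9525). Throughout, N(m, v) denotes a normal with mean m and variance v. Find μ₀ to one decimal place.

μ₀ = 564.6

With known observation variance, the Normal–Normal posterior has precision τ_n = τ₀ + n/σ² and mean μ_n = (τ₀μ₀ + (n/σ²)x̄)/τ_n.
Here τ₀ = 1/193.8 = 0.005160 and τ_data = 8/661.4 = 0.012096, so τ_n = 0.017256.
Rearranging for μ₀: μ₀ = (μ_n·τ_n − τ_data·x̄)/τ₀ = (320.5932·0.017256 − 0.012096·216.5) / 0.005160 = 2.913372/0.005160 ≈ 564.6.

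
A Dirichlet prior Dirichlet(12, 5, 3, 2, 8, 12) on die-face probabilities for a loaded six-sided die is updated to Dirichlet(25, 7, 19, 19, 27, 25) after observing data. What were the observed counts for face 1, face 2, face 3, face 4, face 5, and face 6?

For a Dirichlet(α) prior with multinomial counts c, the posterior is Dirichlet(α + c) componentwise.
Counts are posterior − prior componentwise: 25−12=13, 7−5=2, 19−3=16, 19−2=17, 27−8=19, 25−12=13.

counts (13, 2, 16, 17, 19, 13)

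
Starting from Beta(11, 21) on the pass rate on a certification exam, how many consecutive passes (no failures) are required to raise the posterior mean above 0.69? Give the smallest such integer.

After k passes and 0 failures the posterior is Beta(11+k, 21), with mean (11+k)/(11+21+k).
Set (11+k)/(32+k) > 0.69 and solve: k > (0.69·32 − 11)/(1 − 0.69) = 35.742.
The smallest integer exceeding 35.742 is 36, and checking k=36: (47)/(68) = 0.6912 > 0.69.

k = 36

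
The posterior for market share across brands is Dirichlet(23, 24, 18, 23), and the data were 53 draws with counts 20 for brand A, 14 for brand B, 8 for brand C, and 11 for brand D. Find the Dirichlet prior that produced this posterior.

For a Dirichlet(α) prior with multinomial counts c, the posterior is Dirichlet(α + c) componentwise.
Subtract each count from the matching posterior parameter: 23−20=3, 24−14=10, 18−8=10, 23−11=12.

Dirichlet(3, 10, 10, 12)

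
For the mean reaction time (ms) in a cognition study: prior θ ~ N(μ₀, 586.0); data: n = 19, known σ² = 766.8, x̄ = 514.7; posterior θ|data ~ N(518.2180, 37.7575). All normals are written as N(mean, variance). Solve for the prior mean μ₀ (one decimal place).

The posterior mean is a precision-weighted average: μ_n = (τ₀μ₀ + τ_data·x̄)/(τ₀+τ_data), with τ₀=1/σ₀² and τ_data=n/σ².
Here τ₀ = 1/586.0 = 0.001706 and τ_data = 19/766.8 = 0.024778, so τ_n = 0.026484.
Rearranging for μ₀: μ₀ = (μ_n·τ_n − τ_data·x̄)/τ₀ = (518.2180·0.026484 − 0.024778·514.7) / 0.001706 = 0.971249/0.001706 ≈ 569.3.

μ₀ = 569.3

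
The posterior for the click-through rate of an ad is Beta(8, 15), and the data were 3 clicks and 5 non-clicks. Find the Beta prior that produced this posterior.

Beta is conjugate to the binomial likelihood: posterior = Beta(α+s, β+f).
So α = 8 − 3 = 5 and β = 15 − 5 = 10.

Beta(5, 10)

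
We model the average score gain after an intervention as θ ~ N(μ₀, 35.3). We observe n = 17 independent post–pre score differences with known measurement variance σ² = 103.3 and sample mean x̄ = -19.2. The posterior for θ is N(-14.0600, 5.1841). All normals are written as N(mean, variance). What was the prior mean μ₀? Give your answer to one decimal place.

With known observation variance, the Normal–Normal posterior has precision τ_n = τ₀ + n/σ² and mean μ_n = (τ₀μ₀ + (n/σ²)x̄)/τ_n.
Here τ₀ = 1/35.3 = 0.028329 and τ_data = 17/103.3 = 0.164569, so τ_n = 0.192898.
Rearranging for μ₀: μ₀ = (μ_n·τ_n − τ_data·x̄)/τ₀ = (-14.0600·0.192898 − 0.164569·-19.2) / 0.028329 = 0.447579/0.028329 ≈ 15.8.

μ₀ = 15.8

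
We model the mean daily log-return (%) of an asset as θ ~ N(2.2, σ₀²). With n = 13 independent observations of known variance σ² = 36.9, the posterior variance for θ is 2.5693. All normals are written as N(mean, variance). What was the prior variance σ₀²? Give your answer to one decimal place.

σ₀² = 27.1

For the Normal–Normal model with known σ², precisions add: τ_n = τ₀ + n/σ².
So 1/σ₀² = 1/2.5693 − 13/36.9 = 0.389211 − 0.352304 = 0.036907.
Hence σ₀² = 1/0.036907 ≈ 27.1.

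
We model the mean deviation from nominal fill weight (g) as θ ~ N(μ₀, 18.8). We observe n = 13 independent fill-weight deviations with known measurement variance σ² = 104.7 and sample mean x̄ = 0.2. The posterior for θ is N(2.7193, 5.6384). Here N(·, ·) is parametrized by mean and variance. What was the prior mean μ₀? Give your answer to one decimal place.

μ₀ = 8.6

The posterior mean is a precision-weighted average: μ_n = (τ₀μ₀ + τ_data·x̄)/(τ₀+τ_data), with τ₀=1/σ₀² and τ_data=n/σ².
Here τ₀ = 1/18.8 = 0.053191 and τ_data = 13/104.7 = 0.124164, so τ_n = 0.177355.
Rearranging for μ₀: μ₀ = (μ_n·τ_n − τ_data·x̄)/τ₀ = (2.7193·0.177355 − 0.124164·0.2) / 0.053191 = 0.457449/0.053191 ≈ 8.6.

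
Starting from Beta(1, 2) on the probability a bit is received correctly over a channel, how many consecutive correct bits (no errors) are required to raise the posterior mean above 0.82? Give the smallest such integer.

k = 9

After k correct bits and 0 errors the posterior is Beta(1+k, 2), with mean (1+k)/(1+2+k).
Set (1+k)/(3+k) > 0.82 and solve: k > (0.82·3 − 1)/(1 − 0.82) = 8.111.
The smallest integer exceeding 8.111 is 9, and checking k=9: (10)/(12) = 0.8333 > 0.82.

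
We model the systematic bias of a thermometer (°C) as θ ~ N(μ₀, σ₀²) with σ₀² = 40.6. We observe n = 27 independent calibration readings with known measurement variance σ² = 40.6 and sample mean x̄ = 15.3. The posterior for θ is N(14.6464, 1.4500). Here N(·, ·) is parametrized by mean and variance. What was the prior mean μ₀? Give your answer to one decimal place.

With known observation variance, the Normal–Normal posterior has precision τ_n = τ₀ + n/σ² and mean μ_n = (τ₀μ₀ + (n/σ²)x̄)/τ_n.
Here τ₀ = 1/40.6 = 0.024631 and τ_data = 27/40.6 = 0.665025, so τ_n = 0.689656.
Rearranging for μ₀: μ₀ = (μ_n·τ_n − τ_data·x̄)/τ₀ = (14.6464·0.689656 − 0.665025·15.3) / 0.024631 = -0.073905/0.024631 ≈ -3.0.

μ₀ = -3.0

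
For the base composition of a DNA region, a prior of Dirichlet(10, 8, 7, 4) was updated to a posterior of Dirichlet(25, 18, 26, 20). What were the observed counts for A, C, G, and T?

counts (15, 10, 19, 16)

For a Dirichlet(α) prior with multinomial counts c, the posterior is Dirichlet(α + c) componentwise.
Counts are posterior − prior componentwise: 25−10=15, 18−8=10, 26−7=19, 20−4=16.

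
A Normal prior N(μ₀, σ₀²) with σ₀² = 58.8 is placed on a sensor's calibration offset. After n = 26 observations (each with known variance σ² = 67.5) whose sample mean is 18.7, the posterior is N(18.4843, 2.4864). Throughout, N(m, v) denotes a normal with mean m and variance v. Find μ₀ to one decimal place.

The posterior mean is a precision-weighted average: μ_n = (τ₀μ₀ + τ_data·x̄)/(τ₀+τ_data), with τ₀=1/σ₀² and τ_data=n/σ².
Here τ₀ = 1/58.8 = 0.017007 and τ_data = 26/67.5 = 0.385185, so τ_n = 0.402192.
Rearranging for μ₀: μ₀ = (μ_n·τ_n − τ_data·x̄)/τ₀ = (18.4843·0.402192 − 0.385185·18.7) / 0.017007 = 0.231278/0.017007 ≈ 13.6.

μ₀ = 13.6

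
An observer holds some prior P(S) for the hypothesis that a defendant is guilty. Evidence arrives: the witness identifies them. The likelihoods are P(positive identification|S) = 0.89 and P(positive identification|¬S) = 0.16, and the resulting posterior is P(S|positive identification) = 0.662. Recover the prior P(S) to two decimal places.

P(S) = 0.26

In odds form, posterior odds = prior odds × likelihood ratio, so prior odds = posterior odds ÷ LR.
Posterior odds = 0.662/(1−0.662) = 1.9586. LR = 0.89/0.16 = 5.5625.
Prior odds = 1.9586/5.5625 = 0.3521, so P(S) = 0.3521/(1+0.3521) ≈ 0.26.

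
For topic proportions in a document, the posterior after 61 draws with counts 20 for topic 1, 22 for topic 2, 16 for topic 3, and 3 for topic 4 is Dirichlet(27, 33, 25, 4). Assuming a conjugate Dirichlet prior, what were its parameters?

For a Dirichlet(α) prior with multinomial counts c, the posterior is Dirichlet(α + c) componentwise.
Subtract each count from the matching posterior parameter: 27−20=7, 33−22=11, 25−16=9, 4−3=1.

Dirichlet(7, 11, 9, 1)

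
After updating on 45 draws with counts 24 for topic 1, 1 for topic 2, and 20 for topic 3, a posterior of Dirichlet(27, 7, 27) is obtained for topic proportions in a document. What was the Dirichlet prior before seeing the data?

For a Dirichlet(α) prior with multinomial counts c, the posterior is Dirichlet(α + c) componentwise.
Subtract each count from the matching posterior parameter: 27−24=3, 7−1=6, 27−20=7.

Dirichlet(3, 6, 7)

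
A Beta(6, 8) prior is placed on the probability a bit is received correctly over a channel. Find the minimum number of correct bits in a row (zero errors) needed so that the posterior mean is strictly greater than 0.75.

k = 19

After k correct bits and 0 errors the posterior is Beta(6+k, 8), with mean (6+k)/(6+8+k).
Set (6+k)/(14+k) > 0.75 and solve: k > (0.75·14 − 6)/(1 − 0.75) = 18.000.
The smallest integer exceeding 18.000 is 19.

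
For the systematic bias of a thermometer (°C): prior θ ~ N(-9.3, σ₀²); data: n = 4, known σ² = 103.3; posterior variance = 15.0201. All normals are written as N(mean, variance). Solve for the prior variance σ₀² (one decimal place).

σ₀² = 35.9

For the Normal–Normal model with known σ², precisions add: τ_n = τ₀ + n/σ².
So 1/σ₀² = 1/15.0201 − 4/103.3 = 0.066577 − 0.038722 = 0.027855.
Hence σ₀² = 1/0.027855 ≈ 35.9.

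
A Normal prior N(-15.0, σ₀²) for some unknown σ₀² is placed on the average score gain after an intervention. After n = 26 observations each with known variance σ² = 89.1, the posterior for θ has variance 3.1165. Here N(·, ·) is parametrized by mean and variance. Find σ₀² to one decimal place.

Posterior precision equals prior precision plus data precision: 1/σ_n² = 1/σ₀² + n/σ².
So 1/σ₀² = 1/3.1165 − 26/89.1 = 0.320873 − 0.291807 = 0.029066.
Hence σ₀² = 1/0.029066 ≈ 34.4.

σ₀² = 34.4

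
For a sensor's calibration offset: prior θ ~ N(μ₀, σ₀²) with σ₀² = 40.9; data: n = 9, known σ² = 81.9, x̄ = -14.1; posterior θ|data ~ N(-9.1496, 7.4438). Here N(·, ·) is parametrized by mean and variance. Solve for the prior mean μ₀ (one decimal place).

With known observation variance, the Normal–Normal posterior has precision τ_n = τ₀ + n/σ² and mean μ_n = (τ₀μ₀ + (n/σ²)x̄)/τ_n.
Here τ₀ = 1/40.9 = 0.024450 and τ_data = 9/81.9 = 0.109890, so τ_n = 0.134340.
Rearranging for μ₀: μ₀ = (μ_n·τ_n − τ_data·x̄)/τ₀ = (-9.1496·0.134340 − 0.109890·-14.1) / 0.024450 = 0.320292/0.024450 ≈ 13.1.

μ₀ = 13.1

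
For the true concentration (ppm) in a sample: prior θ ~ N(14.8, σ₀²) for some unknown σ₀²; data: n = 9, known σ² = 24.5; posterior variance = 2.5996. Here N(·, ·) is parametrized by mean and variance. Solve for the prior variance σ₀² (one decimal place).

σ₀² = 57.7

Posterior precision equals prior precision plus data precision: 1/σ_n² = 1/σ₀² + n/σ².
So 1/σ₀² = 1/2.5996 − 9/24.5 = 0.384675 − 0.367347 = 0.017328.
Hence σ₀² = 1/0.017328 ≈ 57.7.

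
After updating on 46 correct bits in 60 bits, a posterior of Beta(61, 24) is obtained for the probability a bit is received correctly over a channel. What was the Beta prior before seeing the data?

Beta(15, 10)

Under Beta–binomial conjugacy the posterior parameters are (α+s, β+f).
So α = 61 − 46 = 15 and β = 24 − 14 = 10.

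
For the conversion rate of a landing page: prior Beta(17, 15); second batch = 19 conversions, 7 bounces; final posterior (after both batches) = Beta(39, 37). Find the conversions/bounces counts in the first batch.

3 conversions and 15 bounces

Because Beta–binomial updating is additive in the counts, the combined data contributed (α_post−α_prior, β_post−β_prior) successes and failures.
Total across both batches: 39−17=22 conversions, 37−15=22 bounces.
Subtract the second batch: 22−19=3 conversions and 22−7=15 bounces.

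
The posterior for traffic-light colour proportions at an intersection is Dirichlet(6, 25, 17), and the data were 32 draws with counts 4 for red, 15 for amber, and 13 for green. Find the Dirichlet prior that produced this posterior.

Dirichlet(2, 10, 4)

For a Dirichlet(α) prior with multinomial counts c, the posterior is Dirichlet(α + c) componentwise.
Subtract each count from the matching posterior parameter: 6−4=2, 25−15=10, 17−13=4.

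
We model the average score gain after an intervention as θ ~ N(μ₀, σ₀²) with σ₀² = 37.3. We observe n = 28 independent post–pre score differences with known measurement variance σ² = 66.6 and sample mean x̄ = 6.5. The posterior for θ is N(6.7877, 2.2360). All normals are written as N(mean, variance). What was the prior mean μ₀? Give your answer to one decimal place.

The posterior mean is a precision-weighted average: μ_n = (τ₀μ₀ + τ_data·x̄)/(τ₀+τ_data), with τ₀=1/σ₀² and τ_data=n/σ².
Here τ₀ = 1/37.3 = 0.026810 and τ_data = 28/66.6 = 0.420420, so τ_n = 0.447230.
Rearranging for μ₀: μ₀ = (μ_n·τ_n − τ_data·x̄)/τ₀ = (6.7877·0.447230 − 0.420420·6.5) / 0.026810 = 0.302933/0.026810 ≈ 11.3.

μ₀ = 11.3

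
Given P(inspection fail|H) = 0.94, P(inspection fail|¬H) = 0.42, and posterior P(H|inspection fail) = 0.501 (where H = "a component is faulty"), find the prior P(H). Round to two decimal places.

In odds form, posterior odds = prior odds × likelihood ratio, so prior odds = posterior odds ÷ LR.
Posterior odds = 0.501/(1−0.501) = 1.0040. LR = 0.94/0.42 = 2.2381.
Prior odds = 1.0040/2.2381 = 0.4486, so P(H) = 0.4486/(1+0.4486) ≈ 0.31.

P(H) = 0.31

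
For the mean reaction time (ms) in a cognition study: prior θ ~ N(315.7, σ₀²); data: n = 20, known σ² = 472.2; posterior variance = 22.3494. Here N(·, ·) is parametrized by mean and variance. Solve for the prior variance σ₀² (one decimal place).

For the Normal–Normal model with known σ², precisions add: τ_n = τ₀ + n/σ².
So 1/σ₀² = 1/22.3494 − 20/472.2 = 0.044744 − 0.042355 = 0.002389.
Hence σ₀² = 1/0.002389 ≈ 418.6.

σ₀² = 418.6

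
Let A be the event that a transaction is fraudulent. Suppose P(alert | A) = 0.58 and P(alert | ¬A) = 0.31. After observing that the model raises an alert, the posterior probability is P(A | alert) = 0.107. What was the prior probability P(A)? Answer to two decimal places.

In odds form, posterior odds = prior odds × likelihood ratio, so prior odds = posterior odds ÷ LR.
Posterior odds = 0.107/(1−0.107) = 0.1198. LR = 0.58/0.31 = 1.8710.
Prior odds = 0.1198/1.8710 = 0.0640, so P(A) = 0.0640/(1+0.0640) ≈ 0.06.

P(A) = 0.06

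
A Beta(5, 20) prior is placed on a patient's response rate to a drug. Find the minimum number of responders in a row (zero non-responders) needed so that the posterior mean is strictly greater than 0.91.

After k responders and 0 non-responders the posterior is Beta(5+k, 20), with mean (5+k)/(5+20+k).
Set (5+k)/(25+k) > 0.91 and solve: k > (0.91·25 − 5)/(1 − 0.91) = 197.222.
The smallest integer exceeding 197.222 is 198, and checking k=198: (203)/(223) = 0.9103 > 0.91.

k = 198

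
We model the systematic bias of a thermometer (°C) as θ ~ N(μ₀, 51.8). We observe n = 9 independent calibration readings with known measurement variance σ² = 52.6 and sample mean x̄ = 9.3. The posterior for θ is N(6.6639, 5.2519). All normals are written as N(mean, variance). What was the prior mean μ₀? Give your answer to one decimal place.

With known observation variance, the Normal–Normal posterior has precision τ_n = τ₀ + n/σ² and mean μ_n = (τ₀μ₀ + (n/σ²)x̄)/τ_n.
Here τ₀ = 1/51.8 = 0.019305 and τ_data = 9/52.6 = 0.171103, so τ_n = 0.190408.
Rearranging for μ₀: μ₀ = (μ_n·τ_n − τ_data·x̄)/τ₀ = (6.6639·0.190408 − 0.171103·9.3) / 0.019305 = -0.322398/0.019305 ≈ -16.7.

μ₀ = -16.7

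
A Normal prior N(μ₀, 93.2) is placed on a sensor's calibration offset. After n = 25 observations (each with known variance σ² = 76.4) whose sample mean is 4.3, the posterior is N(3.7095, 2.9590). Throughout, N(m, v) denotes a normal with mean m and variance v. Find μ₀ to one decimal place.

μ₀ = -14.3

The posterior mean is a precision-weighted average: μ_n = (τ₀μ₀ + τ_data·x̄)/(τ₀+τ_data), with τ₀=1/σ₀² and τ_data=n/σ².
Here τ₀ = 1/93.2 = 0.010730 and τ_data = 25/76.4 = 0.327225, so τ_n = 0.337955.
Rearranging for μ₀: μ₀ = (μ_n·τ_n − τ_data·x̄)/τ₀ = (3.7095·0.337955 − 0.327225·4.3) / 0.010730 = -0.153423/0.010730 ≈ -14.3.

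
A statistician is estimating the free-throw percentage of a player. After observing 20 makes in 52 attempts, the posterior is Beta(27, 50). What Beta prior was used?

Under Beta–binomial conjugacy the posterior parameters are (α+s, β+f).
Subtract the data counts: 27−20=7, 50−32=18.

Beta(7, 18)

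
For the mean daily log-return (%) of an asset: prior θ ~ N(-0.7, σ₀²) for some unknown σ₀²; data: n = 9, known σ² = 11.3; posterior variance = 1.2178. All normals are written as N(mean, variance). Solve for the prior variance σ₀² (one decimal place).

σ₀² = 40.5

Posterior precision equals prior precision plus data precision: 1/σ_n² = 1/σ₀² + n/σ².
So 1/σ₀² = 1/1.2178 − 9/11.3 = 0.821153 − 0.796460 = 0.024693.
Hence σ₀² = 1/0.024693 ≈ 40.5.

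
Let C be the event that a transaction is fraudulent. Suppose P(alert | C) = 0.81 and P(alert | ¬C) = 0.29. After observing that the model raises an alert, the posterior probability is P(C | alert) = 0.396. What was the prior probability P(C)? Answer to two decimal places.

In odds form, posterior odds = prior odds × likelihood ratio, so prior odds = posterior odds ÷ LR.
Posterior odds = 0.396/(1−0.396) = 0.6556. LR = 0.81/0.29 = 2.7931.
Prior odds = 0.6556/2.7931 = 0.2347, so P(C) = 0.2347/(1+0.2347) ≈ 0.19.

P(C) = 0.19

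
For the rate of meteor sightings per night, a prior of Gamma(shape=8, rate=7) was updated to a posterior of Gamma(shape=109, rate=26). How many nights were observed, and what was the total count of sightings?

A Gamma(α, β) prior (rate parametrization) on a Poisson rate with n observations summing to S gives posterior Gamma(α+S, β+n).
Matching: Σxᵢ = 109 − 8 = 101 and n = 26 − 7 = 19.

n = 19 nights with total 101 sightings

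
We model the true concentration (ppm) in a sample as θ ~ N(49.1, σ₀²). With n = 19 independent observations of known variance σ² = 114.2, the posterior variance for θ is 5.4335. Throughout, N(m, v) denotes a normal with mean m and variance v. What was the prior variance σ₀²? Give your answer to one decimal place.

σ₀² = 56.6

Posterior precision equals prior precision plus data precision: 1/σ_n² = 1/σ₀² + n/σ².
So 1/σ₀² = 1/5.4335 − 19/114.2 = 0.184043 − 0.166375 = 0.017668.
Hence σ₀² = 1/0.017668 ≈ 56.6.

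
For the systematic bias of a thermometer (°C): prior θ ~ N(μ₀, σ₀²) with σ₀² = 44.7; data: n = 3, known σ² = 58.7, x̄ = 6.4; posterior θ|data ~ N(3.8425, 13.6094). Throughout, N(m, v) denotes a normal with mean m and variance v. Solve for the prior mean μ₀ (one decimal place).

μ₀ = -2.0

With known observation variance, the Normal–Normal posterior has precision τ_n = τ₀ + n/σ² and mean μ_n = (τ₀μ₀ + (n/σ²)x̄)/τ_n.
Here τ₀ = 1/44.7 = 0.022371 and τ_data = 3/58.7 = 0.051107, so τ_n = 0.073478.
Rearranging for μ₀: μ₀ = (μ_n·τ_n − τ_data·x̄)/τ₀ = (3.8425·0.073478 − 0.051107·6.4) / 0.022371 = -0.044746/0.022371 ≈ -2.0.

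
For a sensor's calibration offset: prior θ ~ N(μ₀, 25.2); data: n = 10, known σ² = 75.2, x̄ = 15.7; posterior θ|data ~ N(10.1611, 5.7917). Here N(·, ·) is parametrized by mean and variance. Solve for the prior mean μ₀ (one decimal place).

With known observation variance, the Normal–Normal posterior has precision τ_n = τ₀ + n/σ² and mean μ_n = (τ₀μ₀ + (n/σ²)x̄)/τ_n.
Here τ₀ = 1/25.2 = 0.039683 and τ_data = 10/75.2 = 0.132979, so τ_n = 0.172662.
Rearranging for μ₀: μ₀ = (μ_n·τ_n − τ_data·x̄)/τ₀ = (10.1611·0.172662 − 0.132979·15.7) / 0.039683 = -0.333334/0.039683 ≈ -8.4.

μ₀ = -8.4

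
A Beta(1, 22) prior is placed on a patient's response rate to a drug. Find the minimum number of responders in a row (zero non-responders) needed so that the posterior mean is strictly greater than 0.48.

k = 20

After k responders and 0 non-responders the posterior is Beta(1+k, 22), with mean (1+k)/(1+22+k).
Set (1+k)/(23+k) > 0.48 and solve: k > (0.48·23 − 1)/(1 − 0.48) = 19.308.
The smallest integer exceeding 19.308 is 20, and checking k=20: (21)/(43) = 0.4884 > 0.48.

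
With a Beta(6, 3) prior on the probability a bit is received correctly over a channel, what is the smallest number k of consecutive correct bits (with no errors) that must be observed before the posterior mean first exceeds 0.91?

k = 25

After k correct bits and 0 errors the posterior is Beta(6+k, 3), with mean (6+k)/(6+3+k).
Set (6+k)/(9+k) > 0.91 and solve: k > (0.91·9 − 6)/(1 − 0.91) = 24.333.
The smallest integer exceeding 24.333 is 25.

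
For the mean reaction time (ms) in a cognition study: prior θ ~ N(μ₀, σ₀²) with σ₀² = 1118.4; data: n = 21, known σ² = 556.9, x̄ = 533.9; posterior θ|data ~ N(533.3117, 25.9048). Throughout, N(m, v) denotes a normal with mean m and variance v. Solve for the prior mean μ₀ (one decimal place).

μ₀ = 508.5

The posterior mean is a precision-weighted average: μ_n = (τ₀μ₀ + τ_data·x̄)/(τ₀+τ_data), with τ₀=1/σ₀² and τ_data=n/σ².
Here τ₀ = 1/1118.4 = 0.000894 and τ_data = 21/556.9 = 0.037709, so τ_n = 0.038603.
Rearranging for μ₀: μ₀ = (μ_n·τ_n − τ_data·x̄)/τ₀ = (533.3117·0.038603 − 0.037709·533.9) / 0.000894 = 0.454596/0.000894 ≈ 508.5.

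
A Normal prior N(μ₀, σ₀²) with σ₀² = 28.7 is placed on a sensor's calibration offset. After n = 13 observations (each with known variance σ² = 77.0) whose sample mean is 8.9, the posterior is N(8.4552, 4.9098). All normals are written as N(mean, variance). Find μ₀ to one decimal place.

With known observation variance, the Normal–Normal posterior has precision τ_n = τ₀ + n/σ² and mean μ_n = (τ₀μ₀ + (n/σ²)x̄)/τ_n.
Here τ₀ = 1/28.7 = 0.034843 and τ_data = 13/77.0 = 0.168831, so τ_n = 0.203674.
Rearranging for μ₀: μ₀ = (μ_n·τ_n − τ_data·x̄)/τ₀ = (8.4552·0.203674 − 0.168831·8.9) / 0.034843 = 0.219509/0.034843 ≈ 6.3.

μ₀ = 6.3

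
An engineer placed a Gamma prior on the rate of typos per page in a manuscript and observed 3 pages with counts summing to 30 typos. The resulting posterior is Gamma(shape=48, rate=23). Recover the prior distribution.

Gamma–Poisson conjugacy: posterior shape = α + Σxᵢ, posterior rate = β + n.
So α = 48 − 30 = 18 and β = 23 − 3 = 20.

Gamma(shape=18, rate=20)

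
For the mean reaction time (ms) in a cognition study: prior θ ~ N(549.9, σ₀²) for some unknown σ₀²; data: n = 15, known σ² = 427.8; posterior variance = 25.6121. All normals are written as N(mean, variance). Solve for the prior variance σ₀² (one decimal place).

σ₀² = 251.2

Posterior precision equals prior precision plus data precision: 1/σ_n² = 1/σ₀² + n/σ².
So 1/σ₀² = 1/25.6121 − 15/427.8 = 0.039044 − 0.035063 = 0.003981.
Hence σ₀² = 1/0.003981 ≈ 251.2.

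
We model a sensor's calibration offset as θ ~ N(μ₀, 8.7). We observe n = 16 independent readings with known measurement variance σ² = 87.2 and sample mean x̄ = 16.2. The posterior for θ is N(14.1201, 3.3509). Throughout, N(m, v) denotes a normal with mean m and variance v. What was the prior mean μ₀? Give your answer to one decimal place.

μ₀ = 10.8

The posterior mean is a precision-weighted average: μ_n = (τ₀μ₀ + τ_data·x̄)/(τ₀+τ_data), with τ₀=1/σ₀² and τ_data=n/σ².
Here τ₀ = 1/8.7 = 0.114943 and τ_data = 16/87.2 = 0.183486, so τ_n = 0.298429.
Rearranging for μ₀: μ₀ = (μ_n·τ_n − τ_data·x̄)/τ₀ = (14.1201·0.298429 − 0.183486·16.2) / 0.114943 = 1.241374/0.114943 ≈ 10.8.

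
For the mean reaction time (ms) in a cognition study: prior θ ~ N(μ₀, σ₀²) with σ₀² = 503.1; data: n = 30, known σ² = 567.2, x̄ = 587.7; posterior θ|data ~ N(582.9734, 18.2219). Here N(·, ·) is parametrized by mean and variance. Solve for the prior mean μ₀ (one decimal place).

The posterior mean is a precision-weighted average: μ_n = (τ₀μ₀ + τ_data·x̄)/(τ₀+τ_data), with τ₀=1/σ₀² and τ_data=n/σ².
Here τ₀ = 1/503.1 = 0.001988 and τ_data = 30/567.2 = 0.052891, so τ_n = 0.054879.
Rearranging for μ₀: μ₀ = (μ_n·τ_n − τ_data·x̄)/τ₀ = (582.9734·0.054879 − 0.052891·587.7) / 0.001988 = 0.908957/0.001988 ≈ 457.2.

μ₀ = 457.2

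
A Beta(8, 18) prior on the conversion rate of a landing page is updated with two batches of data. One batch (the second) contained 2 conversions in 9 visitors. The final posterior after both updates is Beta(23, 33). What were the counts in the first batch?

Sequential conjugate updates are equivalent to a single update on the pooled data, so total successes = posterior α − prior α and total failures = posterior β − prior β.
Total across both batches: 23−8=15 conversions, 33−18=15 bounces.
Subtract the second batch: 15−2=13 conversions and 15−7=8 bounces.

13 conversions and 8 bounces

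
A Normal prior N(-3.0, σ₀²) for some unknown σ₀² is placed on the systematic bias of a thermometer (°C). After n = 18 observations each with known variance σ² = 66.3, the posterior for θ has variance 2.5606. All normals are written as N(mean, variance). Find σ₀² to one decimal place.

σ₀² = 8.4

Posterior precision equals prior precision plus data precision: 1/σ_n² = 1/σ₀² + n/σ².
So 1/σ₀² = 1/2.5606 − 18/66.3 = 0.390533 − 0.271493 = 0.119040.
Hence σ₀² = 1/0.119040 ≈ 8.4.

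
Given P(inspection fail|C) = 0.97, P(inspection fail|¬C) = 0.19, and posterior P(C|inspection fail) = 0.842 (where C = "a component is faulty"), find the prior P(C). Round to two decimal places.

P(C) = 0.51

Bayes' rule in odds form gives O(C|E) = O(C)·[P(E|C)/P(E|¬C)], hence O(C) = O(C|E)/LR.
Posterior odds = 0.842/(1−0.842) = 5.3291. LR = 0.97/0.19 = 5.1053.
Prior odds = 5.3291/5.1053 = 1.0438, so P(C) = 1.0438/(1+1.0438) ≈ 0.51.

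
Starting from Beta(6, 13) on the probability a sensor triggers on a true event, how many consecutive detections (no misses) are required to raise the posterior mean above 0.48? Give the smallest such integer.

k = 7

After k detections and 0 misses the posterior is Beta(6+k, 13), with mean (6+k)/(6+13+k).
Set (6+k)/(19+k) > 0.48 and solve: k > (0.48·19 − 6)/(1 − 0.48) = 6.000.
The smallest integer exceeding 6.000 is 7, and checking k=7: (13)/(26) = 0.5000 > 0.48.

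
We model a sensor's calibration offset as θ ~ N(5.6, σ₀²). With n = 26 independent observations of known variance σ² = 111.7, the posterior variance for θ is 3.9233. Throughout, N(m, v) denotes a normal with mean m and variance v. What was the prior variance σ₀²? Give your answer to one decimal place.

For the Normal–Normal model with known σ², precisions add: τ_n = τ₀ + n/σ².
So 1/σ₀² = 1/3.9233 − 26/111.7 = 0.254887 − 0.232766 = 0.022121.
Hence σ₀² = 1/0.022121 ≈ 45.2.

σ₀² = 45.2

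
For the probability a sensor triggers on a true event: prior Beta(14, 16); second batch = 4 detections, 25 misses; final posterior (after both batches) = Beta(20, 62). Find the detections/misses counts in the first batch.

Sequential conjugate updates are equivalent to a single update on the pooled data, so total successes = posterior α − prior α and total failures = posterior β − prior β.
Total across both batches: 20−14=6 detections, 62−16=46 misses.
Subtract the second batch: 6−4=2 detections and 46−25=21 misses.

2 detections and 21 misses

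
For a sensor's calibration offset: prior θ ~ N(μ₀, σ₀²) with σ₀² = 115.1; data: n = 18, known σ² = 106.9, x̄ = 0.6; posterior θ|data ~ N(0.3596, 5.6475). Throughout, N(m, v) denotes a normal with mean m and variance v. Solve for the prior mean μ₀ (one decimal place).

The posterior mean is a precision-weighted average: μ_n = (τ₀μ₀ + τ_data·x̄)/(τ₀+τ_data), with τ₀=1/σ₀² and τ_data=n/σ².
Here τ₀ = 1/115.1 = 0.008688 and τ_data = 18/106.9 = 0.168382, so τ_n = 0.177070.
Rearranging for μ₀: μ₀ = (μ_n·τ_n − τ_data·x̄)/τ₀ = (0.3596·0.177070 − 0.168382·0.6) / 0.008688 = -0.037355/0.008688 ≈ -4.3.

μ₀ = -4.3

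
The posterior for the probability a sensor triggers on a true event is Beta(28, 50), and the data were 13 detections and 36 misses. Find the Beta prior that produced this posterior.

Under Beta–binomial conjugacy the posterior parameters are (a+s, b+f).
Subtract the data counts: 28−13=15, 50−36=14.

Beta(15, 14)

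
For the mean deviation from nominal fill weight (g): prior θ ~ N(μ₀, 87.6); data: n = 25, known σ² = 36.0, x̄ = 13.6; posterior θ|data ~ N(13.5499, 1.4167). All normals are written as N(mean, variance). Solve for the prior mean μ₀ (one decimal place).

The posterior mean is a precision-weighted average: μ_n = (τ₀μ₀ + τ_data·x̄)/(τ₀+τ_data), with τ₀=1/σ₀² and τ_data=n/σ².
Here τ₀ = 1/87.6 = 0.011416 and τ_data = 25/36.0 = 0.694444, so τ_n = 0.705860.
Rearranging for μ₀: μ₀ = (μ_n·τ_n − τ_data·x̄)/τ₀ = (13.5499·0.705860 − 0.694444·13.6) / 0.011416 = 0.119894/0.011416 ≈ 10.5.

μ₀ = 10.5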